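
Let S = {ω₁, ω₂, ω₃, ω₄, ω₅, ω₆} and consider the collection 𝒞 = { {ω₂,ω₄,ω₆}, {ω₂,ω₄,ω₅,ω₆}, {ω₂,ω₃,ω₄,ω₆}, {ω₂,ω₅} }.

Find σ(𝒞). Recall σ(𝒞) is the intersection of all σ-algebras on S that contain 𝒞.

Seed the family with 𝒞 together with ∅ and S: { {}, {ω₂,ω₅}, {ω₂,ω₄,ω₆}, {ω₂,ω₃,ω₄,ω₆}, {ω₂,ω₄,ω₅,ω₆}, S }.
Iteration 1: 5 new —
  {ω₁,ω₃}  = S∖{ω₂,ω₄,ω₅,ω₆}
  {ω₁,ω₅}  = S∖{ω₂,ω₃,ω₄,ω₆}
  {ω₁,ω₃,ω₅}  = S∖{ω₂,ω₄,ω₆}
  {ω₁,ω₃,ω₄,ω₆}  = S∖{ω₂,ω₅}
  {ω₂,ω₃,ω₄,ω₅,ω₆}  = {ω₂,ω₅} ∪ {ω₂,ω₃,ω₄,ω₆}
  — 11 sets.
Iteration 2: +6 →
  {ω₁}  = S∖{ω₂,ω₃,ω₄,ω₅,ω₆}
  {ω₁,ω₂,ω₅}  = {ω₂,ω₅} ∪ {ω₁,ω₅}
  {ω₁,ω₂,ω₃,ω₅}  = {ω₂,ω₅} ∪ {ω₁,ω₃,ω₅}
  {ω₁,ω₂,ω₃,ω₄,ω₆}  = {ω₂,ω₄,ω₆} ∪ {ω₁,ω₃}
  {ω₁,ω₂,ω₄,ω₅,ω₆}  = {ω₂,ω₄,ω₆} ∪ {ω₁,ω₅}
  {ω₁,ω₃,ω₄,ω₅,ω₆}  = {ω₁,ω₃,ω₅} ∪ {ω₁,ω₃,ω₄,ω₆}
  — 17 sets.
Iteration 3: 6 new —
  {ω₂}  = S∖{ω₁,ω₃,ω₄,ω₅,ω₆}
  {ω₃}  = S∖{ω₁,ω₂,ω₄,ω₅,ω₆}
  {ω₅}  = S∖{ω₁,ω₂,ω₃,ω₄,ω₆}
  {ω₄,ω₆}  = S∖{ω₁,ω₂,ω₃,ω₅}
  {ω₃,ω₄,ω₆}  = S∖{ω₁,ω₂,ω₅}
  {ω₁,ω₂,ω₄,ω₆}  = {ω₂,ω₄,ω₆} ∪ {ω₁}
  — 23 sets.
Iteration 4: +9 →
  {ω₁,ω₂}  = {ω₂} ∪ {ω₁}
  {ω₂,ω₃}  = {ω₂} ∪ {ω₃}
  {ω₃,ω₅}  = S∖{ω₁,ω₂,ω₄,ω₆}
  {ω₁,ω₂,ω₃}  = {ω₂} ∪ {ω₁,ω₃}
  {ω₁,ω₄,ω₆}  = {ω₄,ω₆} ∪ {ω₁}
  {ω₂,ω₃,ω₅}  = {ω₂,ω₅} ∪ {ω₃}
  {ω₄,ω₅,ω₆}  = {ω₅} ∪ {ω₄,ω₆}
  {ω₁,ω₄,ω₅,ω₆}  = {ω₁,ω₅} ∪ {ω₄,ω₆}
  {ω₃,ω₄,ω₅,ω₆}  = {ω₅} ∪ {ω₃,ω₄,ω₆}
  — 32 sets.
Iteration 5 adds nothing — fixpoint reached.

σ(𝒞) = { {}, {ω₁}, {ω₂}, {ω₃}, {ω₅}, {ω₁,ω₂}, {ω₁,ω₃}, {ω₁,ω₅}, {ω₂,ω₃}, {ω₂,ω₅}, {ω₃,ω₅}, {ω₄,ω₆}, {ω₁,ω₂,ω₃}, {ω₁,ω₂,ω₅}, {ω₁,ω₃,ω₅}, {ω₁,ω₄,ω₆}, {ω₂,ω₃,ω₅}, {ω₂,ω₄,ω₆}, {ω₃,ω₄,ω₆}, {ω₄,ω₅,ω₆}, {ω₁,ω₂,ω₃,ω₅}, {ω₁,ω₂,ω₄,ω₆}, {ω₁,ω₃,ω₄,ω₆}, {ω₁,ω₄,ω₅,ω₆}, {ω₂,ω₃,ω₄,ω₆}, {ω₂,ω₄,ω₅,ω₆}, {ω₃,ω₄,ω₅,ω₆}, {ω₁,ω₂,ω₃,ω₄,ω₆}, {ω₁,ω₂,ω₄,ω₅,ω₆}, {ω₁,ω₃,ω₄,ω₅,ω₆}, {ω₂,ω₃,ω₄,ω₅,ω₆}, S }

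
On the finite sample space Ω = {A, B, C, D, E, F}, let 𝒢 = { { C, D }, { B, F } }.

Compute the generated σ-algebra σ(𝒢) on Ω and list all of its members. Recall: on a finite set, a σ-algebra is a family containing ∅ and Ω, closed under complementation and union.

Initial family (4 sets): { {}, { B, F }, { C, D }, Ω }.
Round 1: +3 →
  { A, B, E, F }  = complement { C, D }
  { A, C, D, E }  = complement { B, F }
  { B, C, D, F }  = { B, F } ∪ { C, D }
  [7 total]
Round 2: 1 new —
  { A, E }  = complement { B, C, D, F }
  [8 total]
Round 3 adds nothing — fixpoint reached.

|σ(𝒢)| = 8.  σ(𝒢) = { {}, { A, E }, { B, F }, { C, D }, { A, B, E, F }, { A, C, D, E }, { B, C, D, F }, Ω }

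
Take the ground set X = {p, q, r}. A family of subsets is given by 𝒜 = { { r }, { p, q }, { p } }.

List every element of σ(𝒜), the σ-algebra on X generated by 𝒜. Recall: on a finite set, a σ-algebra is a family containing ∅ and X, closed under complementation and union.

Initial family (5 sets): { ∅, { p }, { r }, { p, q }, X }.
Step 1 (2 new):
  { p, r }  = { r } ∪ { p }
  { q, r }  = X∖{ p }
  [7 total]
Step 2 (1 new):
  { q }  = X∖{ p, r }
  [8 total]
Step 3: stable.

Therefore σ(𝒜) = { ∅, { p }, { q }, { r }, { p, q }, { p, r }, { q, r }, X } (|σ(𝒜)| = 8).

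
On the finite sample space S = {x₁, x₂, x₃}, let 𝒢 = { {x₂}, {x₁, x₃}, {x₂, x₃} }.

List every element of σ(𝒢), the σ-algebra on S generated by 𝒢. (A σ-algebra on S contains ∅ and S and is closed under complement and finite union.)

Start: 𝒢 ∪ {∅, S} = { ∅, {x₂}, {x₁, x₃}, {x₂, x₃}, S }.
Iteration 1 (1 new):
  {x₁}  = ᶜ of {x₂, x₃}
  (now 6)
Iteration 2: 1 new —
  {x₁, x₂}  = {x₂} ∪ {x₁}
  (now 7)
Iteration 3: 1 new —
  {x₃}  = ᶜ of {x₁, x₂}
  (now 8)
Iteration 4: no new sets; the family is a σ-algebra.

|σ(𝒢)| = 8.  σ(𝒢) = { ∅, {x₁}, {x₂}, {x₃}, {x₁, x₂}, {x₁, x₃}, {x₂, x₃}, S }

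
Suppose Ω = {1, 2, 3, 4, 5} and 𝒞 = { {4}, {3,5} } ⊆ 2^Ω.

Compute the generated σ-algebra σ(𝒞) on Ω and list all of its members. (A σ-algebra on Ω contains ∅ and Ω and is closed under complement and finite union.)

σ(𝒞) (8 sets): { {}, {4}, {1,2}, {3,5}, {1,2,4}, {3,4,5}, {1,2,3,5}, Ω }

Derivation:
Start: 𝒞 ∪ {∅, Ω} = { {}, {4}, {3,5}, Ω }.
Step 1: 3 new —
  {1,2,4}  = Ω∖{3,5}
  {3,4,5}  = {3,5} ∪ {4}
  {1,2,3,5}  = Ω∖{4}
  [7 total]
Step 2 (1 new):
  {1,2}  = Ω∖{3,4,5}
  [8 total]
After Step 3 the family is unchanged; done.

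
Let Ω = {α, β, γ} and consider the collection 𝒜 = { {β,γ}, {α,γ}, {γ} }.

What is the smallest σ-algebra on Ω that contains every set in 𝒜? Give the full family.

σ(𝒜) = { ∅, {α}, {β}, {γ}, {α,β}, {α,γ}, {β,γ}, Ω }

Derivation:
Seed the family with 𝒜 together with ∅ and Ω: { ∅, {γ}, {α,γ}, {β,γ}, Ω }.
Iteration 1. New:
  {α}  = Ω∖{β,γ}
  {β}  = Ω∖{α,γ}
  {α,β}  = Ω∖{γ}
After Iteration 2 the family is unchanged; done.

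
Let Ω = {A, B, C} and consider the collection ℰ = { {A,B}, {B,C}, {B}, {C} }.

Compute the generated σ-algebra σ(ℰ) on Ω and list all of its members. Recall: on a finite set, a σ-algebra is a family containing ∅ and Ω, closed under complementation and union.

σ(ℰ) (8 sets): { {}, {A}, {B}, {C}, {A,B}, {A,C}, {B,C}, Ω }

Working:
Seed the family with ℰ together with ∅ and Ω: { {}, {B}, {C}, {A,B}, {B,C}, Ω }.
Step 1. New:
  {A}  = complement {B,C}
  {A,C}  = complement {B}
  |family| = 8
Step 2: already closed under ᶜ and ∪.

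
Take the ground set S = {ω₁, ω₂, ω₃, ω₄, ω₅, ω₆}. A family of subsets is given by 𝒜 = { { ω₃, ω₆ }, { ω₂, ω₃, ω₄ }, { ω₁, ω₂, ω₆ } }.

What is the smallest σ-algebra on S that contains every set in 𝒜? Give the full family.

Take S₀ = 𝒜 ∪ {∅, S} = { {}, { ω₃, ω₆ }, { ω₁, ω₂, ω₆ }, { ω₂, ω₃, ω₄ }, S }.
Step 1 adds 6:
  { ω₁, ω₅, ω₆ }  = S∖{ ω₂, ω₃, ω₄ }
  { ω₃, ω₄, ω₅ }  = S∖{ ω₁, ω₂, ω₆ }
  { ω₁, ω₂, ω₃, ω₆ }  = { ω₃, ω₆ } ∪ { ω₁, ω₂, ω₆ }
  { ω₁, ω₂, ω₄, ω₅ }  = S∖{ ω₃, ω₆ }
  { ω₂, ω₃, ω₄, ω₆ }  = { ω₂, ω₃, ω₄ } ∪ { ω₃, ω₆ }
  { ω₁, ω₂, ω₃, ω₄, ω₆ }  = { ω₂, ω₃, ω₄ } ∪ { ω₁, ω₂, ω₆ }
Step 2 (12 new):
  { ω₅ }  = S∖{ ω₁, ω₂, ω₃, ω₄, ω₆ }
  { ω₁, ω₅ }  = S∖{ ω₂, ω₃, ω₄, ω₆ }
  { ω₄, ω₅ }  = S∖{ ω₁, ω₂, ω₃, ω₆ }
  { ω₁, ω₂, ω₅, ω₆ }  = { ω₁, ω₅, ω₆ } ∪ { ω₁, ω₂, ω₆ }
  { ω₁, ω₃, ω₅, ω₆ }  = { ω₁, ω₅, ω₆ } ∪ { ω₃, ω₆ }
  { ω₂, ω₃, ω₄, ω₅ }  = { ω₃, ω₄, ω₅ } ∪ { ω₂, ω₃, ω₄ }
  { ω₃, ω₄, ω₅, ω₆ }  = { ω₃, ω₄, ω₅ } ∪ { ω₃, ω₆ }
  { ω₁, ω₂, ω₃, ω₄, ω₅ }  = { ω₃, ω₄, ω₅ } ∪ { ω₁, ω₂, ω₄, ω₅ }
  { ω₁, ω₂, ω₃, ω₅, ω₆ }  = { ω₁, ω₂, ω₃, ω₆ } ∪ { ω₁, ω₅, ω₆ }
  { ω₁, ω₂, ω₄, ω₅, ω₆ }  = { ω₁, ω₂, ω₄, ω₅ } ∪ { ω₁, ω₅, ω₆ }
  { ω₁, ω₃, ω₄, ω₅, ω₆ }  = { ω₃, ω₄, ω₅ } ∪ { ω₁, ω₅, ω₆ }
  { ω₂, ω₃, ω₄, ω₅, ω₆ }  = { ω₃, ω₄, ω₅ } ∪ { ω₂, ω₃, ω₄, ω₆ }
Step 3. New:
  { ω₁ }  = S∖{ ω₂, ω₃, ω₄, ω₅, ω₆ }
  { ω₂ }  = S∖{ ω₁, ω₃, ω₄, ω₅, ω₆ }
  { ω₃ }  = S∖{ ω₁, ω₂, ω₄, ω₅, ω₆ }
  { ω₄ }  = S∖{ ω₁, ω₂, ω₃, ω₅, ω₆ }
  { ω₆ }  = S∖{ ω₁, ω₂, ω₃, ω₄, ω₅ }
  { ω₁, ω₂ }  = S∖{ ω₃, ω₄, ω₅, ω₆ }
  { ω₁, ω₆ }  = S∖{ ω₂, ω₃, ω₄, ω₅ }
  { ω₂, ω₄ }  = S∖{ ω₁, ω₃, ω₅, ω₆ }
  { ω₃, ω₄ }  = S∖{ ω₁, ω₂, ω₅, ω₆ }
  { ω₁, ω₄, ω₅ }  = { ω₄, ω₅ } ∪ { ω₁, ω₅ }
  { ω₃, ω₅, ω₆ }  = { ω₅ } ∪ { ω₃, ω₆ }
  { ω₁, ω₃, ω₄, ω₅ }  = { ω₃, ω₄, ω₅ } ∪ { ω₁, ω₅ }
  { ω₁, ω₄, ω₅, ω₆ }  = { ω₄, ω₅ } ∪ { ω₁, ω₅, ω₆ }
Step 4 (24 new):
  { ω₁, ω₃ }  = { ω₁ } ∪ { ω₃ }
  { ω₁, ω₄ }  = { ω₁ } ∪ { ω₄ }
  { ω₂, ω₃ }  = S∖{ ω₁, ω₄, ω₅, ω₆ }
  { ω₂, ω₅ }  = { ω₂ } ∪ { ω₅ }
  { ω₂, ω₆ }  = S∖{ ω₁, ω₃, ω₄, ω₅ }
  { ω₃, ω₅ }  = { ω₅ } ∪ { ω₃ }
  { ω₄, ω₆ }  = { ω₆ } ∪ { ω₄ }
  { ω₅, ω₆ }  = { ω₆ } ∪ { ω₅ }
  { ω₁, ω₂, ω₃ }  = { ω₁, ω₂ } ∪ { ω₃ }
  { ω₁, ω₂, ω₄ }  = S∖{ ω₃, ω₅, ω₆ }
  { ω₁, ω₂, ω₅ }  = { ω₁, ω₂ } ∪ { ω₅ }
  { ω₁, ω₃, ω₄ }  = { ω₃, ω₄ } ∪ { ω₁ }
  { ω₁, ω₃, ω₅ }  = { ω₃ } ∪ { ω₁, ω₅ }
  { ω₁, ω₃, ω₆ }  = { ω₁ } ∪ { ω₃, ω₆ }
  { ω₁, ω₄, ω₆ }  = { ω₁, ω₆ } ∪ { ω₄ }
  { ω₂, ω₃, ω₆ }  = S∖{ ω₁, ω₄, ω₅ }
  { ω₂, ω₄, ω₅ }  = { ω₂ } ∪ { ω₄, ω₅ }
  { ω₂, ω₄, ω₆ }  = { ω₆ } ∪ { ω₂, ω₄ }
  { ω₃, ω₄, ω₆ }  = { ω₃, ω₄ } ∪ { ω₆ }
  { ω₄, ω₅, ω₆ }  = { ω₆ } ∪ { ω₄, ω₅ }
  { ω₁, ω₂, ω₃, ω₄ }  = { ω₃, ω₄ } ∪ { ω₁, ω₂ }
  { ω₁, ω₂, ω₄, ω₆ }  = { ω₁, ω₆ } ∪ { ω₂, ω₄ }
  { ω₁, ω₃, ω₄, ω₆ }  = { ω₃, ω₄ } ∪ { ω₁, ω₆ }
  { ω₂, ω₃, ω₅, ω₆ }  = { ω₂ } ∪ { ω₃, ω₅, ω₆ }
Step 5. New:
  { ω₂, ω₃, ω₅ }  = S∖{ ω₁, ω₄, ω₆ }
  { ω₂, ω₅, ω₆ }  = S∖{ ω₁, ω₃, ω₄ }
  { ω₁, ω₂, ω₃, ω₅ }  = S∖{ ω₄, ω₆ }
  { ω₂, ω₄, ω₅, ω₆ }  = S∖{ ω₁, ω₃ }
After Step 6 the family is unchanged; done.

|σ(𝒜)| = 64.  σ(𝒜) = { {}, { ω₁ }, { ω₂ }, { ω₃ }, { ω₄ }, { ω₅ }, { ω₆ }, { ω₁, ω₂ }, { ω₁, ω₃ }, { ω₁, ω₄ }, { ω₁, ω₅ }, { ω₁, ω₆ }, { ω₂, ω₃ }, { ω₂, ω₄ }, { ω₂, ω₅ }, { ω₂, ω₆ }, { ω₃, ω₄ }, { ω₃, ω₅ }, { ω₃, ω₆ }, { ω₄, ω₅ }, { ω₄, ω₆ }, { ω₅, ω₆ }, { ω₁, ω₂, ω₃ }, { ω₁, ω₂, ω₄ }, { ω₁, ω₂, ω₅ }, { ω₁, ω₂, ω₆ }, { ω₁, ω₃, ω₄ }, { ω₁, ω₃, ω₅ }, { ω₁, ω₃, ω₆ }, { ω₁, ω₄, ω₅ }, { ω₁, ω₄, ω₆ }, { ω₁, ω₅, ω₆ }, { ω₂, ω₃, ω₄ }, { ω₂, ω₃, ω₅ }, { ω₂, ω₃, ω₆ }, { ω₂, ω₄, ω₅ }, { ω₂, ω₄, ω₆ }, { ω₂, ω₅, ω₆ }, { ω₃, ω₄, ω₅ }, { ω₃, ω₄, ω₆ }, { ω₃, ω₅, ω₆ }, { ω₄, ω₅, ω₆ }, { ω₁, ω₂, ω₃, ω₄ }, { ω₁, ω₂, ω₃, ω₅ }, { ω₁, ω₂, ω₃, ω₆ }, { ω₁, ω₂, ω₄, ω₅ }, { ω₁, ω₂, ω₄, ω₆ }, { ω₁, ω₂, ω₅, ω₆ }, { ω₁, ω₃, ω₄, ω₅ }, { ω₁, ω₃, ω₄, ω₆ }, { ω₁, ω₃, ω₅, ω₆ }, { ω₁, ω₄, ω₅, ω₆ }, { ω₂, ω₃, ω₄, ω₅ }, { ω₂, ω₃, ω₄, ω₆ }, { ω₂, ω₃, ω₅, ω₆ }, { ω₂, ω₄, ω₅, ω₆ }, { ω₃, ω₄, ω₅, ω₆ }, { ω₁, ω₂, ω₃, ω₄, ω₅ }, { ω₁, ω₂, ω₃, ω₄, ω₆ }, { ω₁, ω₂, ω₃, ω₅, ω₆ }, { ω₁, ω₂, ω₄, ω₅, ω₆ }, { ω₁, ω₃, ω₄, ω₅, ω₆ }, { ω₂, ω₃, ω₄, ω₅, ω₆ }, S }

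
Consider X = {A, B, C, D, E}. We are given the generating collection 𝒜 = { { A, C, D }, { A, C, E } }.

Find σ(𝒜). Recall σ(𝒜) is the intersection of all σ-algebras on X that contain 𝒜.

Seed the family with 𝒜 together with ∅ and X: { ∅, { A, C, D }, { A, C, E }, X }.
Pass 1 (3 new):
  { B, D }  = X∖{ A, C, E }
  { B, E }  = X∖{ A, C, D }
  { A, C, D, E }  = { A, C, E } ∪ { A, C, D }
  [7 total]
Pass 2 adds 4:
  { B }  = X∖{ A, C, D, E }
  { B, D, E }  = { B, E } ∪ { B, D }
  { A, B, C, D }  = { A, C, D } ∪ { B, D }
  { A, B, C, E }  = { B, E } ∪ { A, C, E }
  [11 total]
Pass 3: +3 →
  { D }  = X∖{ A, B, C, E }
  { E }  = X∖{ A, B, C, D }
  { A, C }  = X∖{ B, D, E }
  [14 total]
Pass 4. New:
  { D, E }  = { D } ∪ { E }
  { A, B, C }  = { A, C } ∪ { B }
  [16 total]
Pass 5: already closed under ᶜ and ∪.

|σ(𝒜)| = 16.  σ(𝒜) = { ∅, { B }, { D }, { E }, { A, C }, { B, D }, { B, E }, { D, E }, { A, B, C }, { A, C, D }, { A, C, E }, { B, D, E }, { A, B, C, D }, { A, B, C, E }, { A, C, D, E }, X }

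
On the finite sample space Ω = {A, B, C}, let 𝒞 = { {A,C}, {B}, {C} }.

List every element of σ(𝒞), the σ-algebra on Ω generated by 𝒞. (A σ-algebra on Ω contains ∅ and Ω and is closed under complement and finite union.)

Begin from { {}, {B}, {C}, {A,C}, Ω } (that is, 𝒞 plus ∅ and Ω).
Pass 1: 2 new —
  {A,B}  = Ω∖{C}
  {B,C}  = {C} ∪ {B}
  (now 7)
Pass 2 (1 new):
  {A}  = Ω∖{B,C}
  (now 8)
Pass 3: no new sets; the family is a σ-algebra.

σ(𝒞) = { {}, {A}, {B}, {C}, {A,B}, {A,C}, {B,C}, Ω }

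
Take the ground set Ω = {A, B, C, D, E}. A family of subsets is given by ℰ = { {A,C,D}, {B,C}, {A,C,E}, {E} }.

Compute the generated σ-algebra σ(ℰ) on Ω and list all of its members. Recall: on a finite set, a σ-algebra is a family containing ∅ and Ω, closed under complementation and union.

Initial family (6 sets): { ∅, {E}, {B,C}, {A,C,D}, {A,C,E}, Ω }.
Pass 1 (7 new):
  {B,D}  = Ω∖{A,C,E}
  {B,E}  = Ω∖{A,C,D}
  {A,D,E}  = Ω∖{B,C}
  {B,C,E}  = {B,C} ∪ {E}
  {A,B,C,D}  = Ω∖{E}
  {A,B,C,E}  = {B,C} ∪ {A,C,E}
  {A,C,D,E}  = {A,C,D} ∪ {A,C,E}
  |family| = 13
Pass 2. New:
  {B}  = Ω∖{A,C,D,E}
  {D}  = Ω∖{A,B,C,E}
  {A,D}  = Ω∖{B,C,E}
  {B,C,D}  = {B,C} ∪ {B,D}
  {B,D,E}  = {B,E} ∪ {B,D}
  {A,B,D,E}  = {A,D,E} ∪ {B,E}
  {B,C,D,E}  = {B,C,E} ∪ {B,D}
  |family| = 20
Pass 3: 6 new —
  {A}  = Ω∖{B,C,D,E}
  {C}  = Ω∖{A,B,D,E}
  {A,C}  = Ω∖{B,D,E}
  {A,E}  = Ω∖{B,C,D}
  {D,E}  = {E} ∪ {D}
  {A,B,D}  = {B} ∪ {A,D}
  |family| = 26
Pass 4: 6 new —
  {A,B}  = {B} ∪ {A}
  {C,D}  = {C} ∪ {D}
  {C,E}  = Ω∖{A,B,D}
  {A,B,C}  = Ω∖{D,E}
  {A,B,E}  = {B,E} ∪ {A,E}
  {C,D,E}  = {D,E} ∪ {C}
  |family| = 32
Pass 5: already closed under ᶜ and ∪.

|σ(ℰ)| = 32.  σ(ℰ) = { ∅, {A}, {B}, {C}, {D}, {E}, {A,B}, {A,C}, {A,D}, {A,E}, {B,C}, {B,D}, {B,E}, {C,D}, {C,E}, {D,E}, {A,B,C}, {A,B,D}, {A,B,E}, {A,C,D}, {A,C,E}, {A,D,E}, {B,C,D}, {B,C,E}, {B,D,E}, {C,D,E}, {A,B,C,D}, {A,B,C,E}, {A,B,D,E}, {A,C,D,E}, {B,C,D,E}, Ω }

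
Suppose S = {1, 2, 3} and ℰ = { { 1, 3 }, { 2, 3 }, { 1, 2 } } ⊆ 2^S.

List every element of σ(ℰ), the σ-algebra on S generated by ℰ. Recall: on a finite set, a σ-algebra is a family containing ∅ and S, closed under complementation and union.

Seed the family with ℰ together with ∅ and S: { ∅, { 1, 2 }, { 1, 3 }, { 2, 3 }, S }.
Iteration 1 (3 new):
  { 1 }  = { 2, 3 }ᶜ
  { 2 }  = { 1, 3 }ᶜ
  { 3 }  = { 1, 2 }ᶜ
  |family| = 8
Iteration 2: already closed under ᶜ and ∪.

σ(ℰ) = { ∅, { 1 }, { 2 }, { 3 }, { 1, 2 }, { 1, 3 }, { 2, 3 }, S }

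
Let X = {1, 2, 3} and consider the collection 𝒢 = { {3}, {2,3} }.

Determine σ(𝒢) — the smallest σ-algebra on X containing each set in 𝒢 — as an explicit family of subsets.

Start: 𝒢 ∪ {∅, X} = { {}, {3}, {2,3}, X }.
Step 1: +2 →
  {1}  = {2,3}ᶜ
  {1,2}  = {3}ᶜ
  |family| = 6
Step 2: 1 new —
  {1,3}  = {3} ∪ {1}
  |family| = 7
Step 3 (1 new):
  {2}  = {1,3}ᶜ
  |family| = 8
Step 4: already closed under ᶜ and ∪.

σ(𝒢) = { {}, {1}, {2}, {3}, {1,2}, {1,3}, {2,3}, X }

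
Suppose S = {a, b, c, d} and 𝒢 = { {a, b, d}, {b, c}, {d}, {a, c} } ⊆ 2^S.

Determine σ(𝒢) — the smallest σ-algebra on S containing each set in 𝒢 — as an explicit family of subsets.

|σ(𝒢)| = 16.  σ(𝒢) = { {}, {a}, {b}, {c}, {d}, {a, b}, {a, c}, {a, d}, {b, c}, {b, d}, {c, d}, {a, b, c}, {a, b, d}, {a, c, d}, {b, c, d}, S }

Derivation:
Seed the family with 𝒢 together with ∅ and S: { {}, {d}, {a, c}, {b, c}, {a, b, d}, S }.
Round 1: 6 new —
  {c}  = S∖{a, b, d}
  {a, d}  = S∖{b, c}
  {b, d}  = S∖{a, c}
  {a, b, c}  = S∖{d}
  {a, c, d}  = {a, c} ∪ {d}
  {b, c, d}  = {b, c} ∪ {d}
  (now 12)
Round 2 (3 new):
  {a}  = S∖{b, c, d}
  {b}  = S∖{a, c, d}
  {c, d}  = {c} ∪ {d}
  (now 15)
Round 3 (1 new):
  {a, b}  = S∖{c, d}
  (now 16)
After Round 4 the family is unchanged; done.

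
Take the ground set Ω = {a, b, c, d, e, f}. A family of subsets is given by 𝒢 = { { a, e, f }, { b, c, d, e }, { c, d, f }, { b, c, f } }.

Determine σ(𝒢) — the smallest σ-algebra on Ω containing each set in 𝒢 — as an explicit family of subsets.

Begin from { {  }, { a, e, f }, { b, c, f }, { c, d, f }, { b, c, d, e }, Ω } (that is, 𝒢 plus ∅ and Ω).
Round 1 (8 new):
  { a, f }  = Ω∖{ b, c, d, e }
  { a, b, e }  = Ω∖{ c, d, f }
  { a, d, e }  = Ω∖{ b, c, f }
  { b, c, d }  = Ω∖{ a, e, f }
  { b, c, d, f }  = { b, c, f } ∪ { c, d, f }
  { a, b, c, e, f }  = { a, e, f } ∪ { b, c, f }
  { a, c, d, e, f }  = { a, e, f } ∪ { c, d, f }
  { b, c, d, e, f }  = { b, c, f } ∪ { b, c, d, e }
  — 14 sets.
Round 2: 11 new —
  { a }  = Ω∖{ b, c, d, e, f }
  { b }  = Ω∖{ a, c, d, e, f }
  { d }  = Ω∖{ a, b, c, e, f }
  { a, e }  = Ω∖{ b, c, d, f }
  { a, b, c, f }  = { a, f } ∪ { b, c, f }
  { a, b, d, e }  = { a, d, e } ∪ { a, b, e }
  { a, b, e, f }  = { a, f } ∪ { a, b, e }
  { a, c, d, f }  = { a, f } ∪ { c, d, f }
  { a, d, e, f }  = { a, d, e } ∪ { a, f }
  { a, b, c, d, e }  = { a, d, e } ∪ { b, c, d }
  { a, b, c, d, f }  = { b, c, d } ∪ { a, f }
  — 25 sets.
Round 3 (14 new):
  { e }  = Ω∖{ a, b, c, d, f }
  { f }  = Ω∖{ a, b, c, d, e }
  { a, b }  = { b } ∪ { a }
  { a, d }  = { d } ∪ { a }
  { b, c }  = Ω∖{ a, d, e, f }
  { b, d }  = { b } ∪ { d }
  { b, e }  = Ω∖{ a, c, d, f }
  { c, d }  = Ω∖{ a, b, e, f }
  { c, f }  = Ω∖{ a, b, d, e }
  { d, e }  = Ω∖{ a, b, c, f }
  { a, b, f }  = { a, f } ∪ { b }
  { a, d, f }  = { a, f } ∪ { d }
  { a, b, c, d }  = { b, c, d } ∪ { a }
  { a, b, d, e, f }  = { a, f } ∪ { a, b, d, e }
  — 39 sets.
Round 4 (21 new):
  { c }  = Ω∖{ a, b, d, e, f }
  { b, f }  = { b } ∪ { f }
  { d, f }  = { d } ∪ { f }
  { e, f }  = Ω∖{ a, b, c, d }
  { a, b, c }  = { a, b } ∪ { b, c }
  { a, b, d }  = { b } ∪ { a, d }
  { a, c, d }  = { c, d } ∪ { a }
  { a, c, f }  = { a, f } ∪ { c, f }
  { b, c, e }  = Ω∖{ a, d, f }
  { b, d, e }  = { b } ∪ { d, e }
  { b, d, f }  = { b, d } ∪ { f }
  { b, e, f }  = { b, e } ∪ { f }
  { c, d, e }  = Ω∖{ a, b, f }
  { c, e, f }  = { c, f } ∪ { e }
  { d, e, f }  = { d, e } ∪ { f }
  { a, b, c, e }  = { a, b, e } ∪ { b, c }
  { a, b, d, f }  = { a, f } ∪ { b, d }
  { a, c, d, e }  = { c, d } ∪ { a, e }
  { a, c, e, f }  = Ω∖{ b, d }
  { b, c, e, f }  = Ω∖{ a, d }
  { c, d, e, f }  = Ω∖{ a, b }
  — 60 sets.
Round 5 (4 new):
  { a, c }  = { c } ∪ { a }
  { c, e }  = Ω∖{ a, b, d, f }
  { a, c, e }  = Ω∖{ b, d, f }
  { b, d, e, f }  = { b, d, f } ∪ { b, e }
  — 64 sets.
After Round 6 the family is unchanged; done.

σ(𝒢) = { {  }, { a }, { b }, { c }, { d }, { e }, { f }, { a, b }, { a, c }, { a, d }, { a, e }, { a, f }, { b, c }, { b, d }, { b, e }, { b, f }, { c, d }, { c, e }, { c, f }, { d, e }, { d, f }, { e, f }, { a, b, c }, { a, b, d }, { a, b, e }, { a, b, f }, { a, c, d }, { a, c, e }, { a, c, f }, { a, d, e }, { a, d, f }, { a, e, f }, { b, c, d }, { b, c, e }, { b, c, f }, { b, d, e }, { b, d, f }, { b, e, f }, { c, d, e }, { c, d, f }, { c, e, f }, { d, e, f }, { a, b, c, d }, { a, b, c, e }, { a, b, c, f }, { a, b, d, e }, { a, b, d, f }, { a, b, e, f }, { a, c, d, e }, { a, c, d, f }, { a, c, e, f }, { a, d, e, f }, { b, c, d, e }, { b, c, d, f }, { b, c, e, f }, { b, d, e, f }, { c, d, e, f }, { a, b, c, d, e }, { a, b, c, d, f }, { a, b, c, e, f }, { a, b, d, e, f }, { a, c, d, e, f }, { b, c, d, e, f }, Ω }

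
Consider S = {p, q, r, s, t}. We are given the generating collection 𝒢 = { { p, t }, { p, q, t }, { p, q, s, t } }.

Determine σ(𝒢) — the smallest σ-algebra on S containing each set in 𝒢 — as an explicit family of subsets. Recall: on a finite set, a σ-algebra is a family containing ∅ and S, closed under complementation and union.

|σ(𝒢)| = 16.  σ(𝒢) = { {}, { q }, { r }, { s }, { p, t }, { q, r }, { q, s }, { r, s }, { p, q, t }, { p, r, t }, { p, s, t }, { q, r, s }, { p, q, r, t }, { p, q, s, t }, { p, r, s, t }, S }

Check:
Take S₀ = 𝒢 ∪ {∅, S} = { {}, { p, t }, { p, q, t }, { p, q, s, t }, S }.
Iteration 1 (3 new):
  { r }  = complement { p, q, s, t }
  { r, s }  = complement { p, q, t }
  { q, r, s }  = complement { p, t }
  — 8 sets.
Iteration 2: +3 →
  { p, r, t }  = { r } ∪ { p, t }
  { p, q, r, t }  = { r } ∪ { p, q, t }
  { p, r, s, t }  = { r, s } ∪ { p, t }
  — 11 sets.
Iteration 3 adds 3:
  { q }  = complement { p, r, s, t }
  { s }  = complement { p, q, r, t }
  { q, s }  = complement { p, r, t }
  — 14 sets.
Iteration 4 adds 2:
  { q, r }  = { r } ∪ { q }
  { p, s, t }  = { p, t } ∪ { s }
  — 16 sets.
Iteration 5: stable.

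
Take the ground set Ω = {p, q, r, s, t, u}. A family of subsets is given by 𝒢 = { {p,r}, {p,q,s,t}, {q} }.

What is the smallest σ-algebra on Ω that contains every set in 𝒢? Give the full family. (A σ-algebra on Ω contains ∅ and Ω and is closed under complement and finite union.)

|σ(𝒢)| = 32.  σ(𝒢) = { ∅, {p}, {q}, {r}, {u}, {p,q}, {p,r}, {p,u}, {q,r}, {q,u}, {r,u}, {s,t}, {p,q,r}, {p,q,u}, {p,r,u}, {p,s,t}, {q,r,u}, {q,s,t}, {r,s,t}, {s,t,u}, {p,q,r,u}, {p,q,s,t}, {p,r,s,t}, {p,s,t,u}, {q,r,s,t}, {q,s,t,u}, {r,s,t,u}, {p,q,r,s,t}, {p,q,s,t,u}, {p,r,s,t,u}, {q,r,s,t,u}, Ω }

Working:
Seed the family with 𝒢 together with ∅ and Ω: { ∅, {q}, {p,r}, {p,q,s,t}, Ω }.
Step 1 (5 new):
  {r,u}  = ᶜ of {p,q,s,t}
  {p,q,r}  = {p,r} ∪ {q}
  {q,s,t,u}  = ᶜ of {p,r}
  {p,q,r,s,t}  = {p,r} ∪ {p,q,s,t}
  {p,r,s,t,u}  = ᶜ of {q}
  |family| = 10
Step 2: 7 new —
  {u}  = ᶜ of {p,q,r,s,t}
  {p,r,u}  = {p,r} ∪ {r,u}
  {q,r,u}  = {q} ∪ {r,u}
  {s,t,u}  = ᶜ of {p,q,r}
  {p,q,r,u}  = {p,q,r} ∪ {r,u}
  {p,q,s,t,u}  = {p,q,s,t} ∪ {q,s,t,u}
  {q,r,s,t,u}  = {q,s,t,u} ∪ {r,u}
  |family| = 17
Step 3 (7 new):
  {p}  = ᶜ of {q,r,s,t,u}
  {r}  = ᶜ of {p,q,s,t,u}
  {q,u}  = {q} ∪ {u}
  {s,t}  = ᶜ of {p,q,r,u}
  {p,s,t}  = ᶜ of {q,r,u}
  {q,s,t}  = ᶜ of {p,r,u}
  {r,s,t,u}  = {r,u} ∪ {s,t,u}
  |family| = 24
Step 4. New:
  {p,q}  = ᶜ of {r,s,t,u}
  {p,u}  = {u} ∪ {p}
  {q,r}  = {q} ∪ {r}
  {p,q,u}  = {q,u} ∪ {p}
  {r,s,t}  = {s,t} ∪ {r}
  {p,r,s,t}  = ᶜ of {q,u}
  {p,s,t,u}  = {p,s,t} ∪ {u}
  {q,r,s,t}  = {r} ∪ {q,s,t}
  |family| = 32
Step 5 adds nothing — fixpoint reached.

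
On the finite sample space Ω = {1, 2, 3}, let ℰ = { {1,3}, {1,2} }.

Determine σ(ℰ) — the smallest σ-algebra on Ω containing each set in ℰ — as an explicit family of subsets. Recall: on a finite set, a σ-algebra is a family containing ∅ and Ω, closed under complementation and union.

Begin from { ∅, {1,2}, {1,3}, Ω } (that is, ℰ plus ∅ and Ω).
Pass 1: +2 →
  {2}  = {1,3}ᶜ
  {3}  = {1,2}ᶜ
  (now 6)
Pass 2: 1 new —
  {2,3}  = {3} ∪ {2}
  (now 7)
Pass 3 (1 new):
  {1}  = {2,3}ᶜ
  (now 8)
Pass 4: closed — nothing new.

σ(ℰ) = { ∅, {1}, {2}, {3}, {1,2}, {1,3}, {2,3}, Ω }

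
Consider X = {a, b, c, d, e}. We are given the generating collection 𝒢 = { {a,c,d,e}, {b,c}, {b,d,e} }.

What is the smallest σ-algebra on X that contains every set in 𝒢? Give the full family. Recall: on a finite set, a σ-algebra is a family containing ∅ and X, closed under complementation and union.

σ(𝒢) = { {}, {a}, {b}, {c}, {a,b}, {a,c}, {b,c}, {d,e}, {a,b,c}, {a,d,e}, {b,d,e}, {c,d,e}, {a,b,d,e}, {a,c,d,e}, {b,c,d,e}, X }

Derivation:
Initial family (5 sets): { {}, {b,c}, {b,d,e}, {a,c,d,e}, X }.
Iteration 1 (4 new):
  {b}  = complement {a,c,d,e}
  {a,c}  = complement {b,d,e}
  {a,d,e}  = complement {b,c}
  {b,c,d,e}  = {b,c} ∪ {b,d,e}
  [9 total]
Iteration 2. New:
  {a}  = complement {b,c,d,e}
  {a,b,c}  = {b} ∪ {a,c}
  {a,b,d,e}  = {a,d,e} ∪ {b}
  [12 total]
Iteration 3: +3 →
  {c}  = complement {a,b,d,e}
  {a,b}  = {b} ∪ {a}
  {d,e}  = complement {a,b,c}
  [15 total]
Iteration 4: +1 →
  {c,d,e}  = complement {a,b}
  [16 total]
Iteration 5: closed — nothing new.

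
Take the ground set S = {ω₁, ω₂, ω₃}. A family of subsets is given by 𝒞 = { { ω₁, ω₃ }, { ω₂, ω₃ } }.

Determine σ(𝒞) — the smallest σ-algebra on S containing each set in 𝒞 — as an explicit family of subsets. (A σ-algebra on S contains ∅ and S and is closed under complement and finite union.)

Answer: σ(𝒞) = { ∅, { ω₁ }, { ω₂ }, { ω₃ }, { ω₁, ω₂ }, { ω₁, ω₃ }, { ω₂, ω₃ }, S }

Derivation:
Begin from { ∅, { ω₁, ω₃ }, { ω₂, ω₃ }, S } (that is, 𝒞 plus ∅ and S).
Round 1 adds 2:
  { ω₁ }  = complement { ω₂, ω₃ }
  { ω₂ }  = complement { ω₁, ω₃ }
  [6 total]
Round 2: 1 new —
  { ω₁, ω₂ }  = { ω₂ } ∪ { ω₁ }
  [7 total]
Round 3 (1 new):
  { ω₃ }  = complement { ω₁, ω₂ }
  [8 total]
Round 4: already closed under ᶜ and ∪.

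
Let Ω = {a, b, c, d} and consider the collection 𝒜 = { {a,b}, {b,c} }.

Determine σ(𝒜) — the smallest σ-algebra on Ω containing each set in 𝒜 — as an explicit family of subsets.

Seed the family with 𝒜 together with ∅ and Ω: { {}, {a,b}, {b,c}, Ω }.
Pass 1: 3 new —
  {a,d}  = Ω∖{b,c}
  {c,d}  = Ω∖{a,b}
  {a,b,c}  = {a,b} ∪ {b,c}
Pass 2 adds 4:
  {d}  = Ω∖{a,b,c}
  {a,b,d}  = {a,d} ∪ {a,b}
  {a,c,d}  = {c,d} ∪ {a,d}
  {b,c,d}  = {c,d} ∪ {b,c}
Pass 3 adds 3:
  {a}  = Ω∖{b,c,d}
  {b}  = Ω∖{a,c,d}
  {c}  = Ω∖{a,b,d}
Pass 4: +2 →
  {a,c}  = {c} ∪ {a}
  {b,d}  = {d} ∪ {b}
Pass 5 adds nothing — fixpoint reached.

Hence σ(𝒜) has 16 members: { {}, {a}, {b}, {c}, {d}, {a,b}, {a,c}, {a,d}, {b,c}, {b,d}, {c,d}, {a,b,c}, {a,b,d}, {a,c,d}, {b,c,d}, Ω }.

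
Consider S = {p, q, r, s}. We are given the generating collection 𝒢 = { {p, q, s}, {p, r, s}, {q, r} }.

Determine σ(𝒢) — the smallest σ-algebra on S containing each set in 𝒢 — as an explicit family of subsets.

Begin from { {}, {q, r}, {p, q, s}, {p, r, s}, S } (that is, 𝒢 plus ∅ and S).
Iteration 1. New:
  {q}  = S∖{p, r, s}
  {r}  = S∖{p, q, s}
  {p, s}  = S∖{q, r}
  (now 8)
Iteration 2: stable.

Therefore σ(𝒢) = { {}, {q}, {r}, {p, s}, {q, r}, {p, q, s}, {p, r, s}, S } (|σ(𝒢)| = 8).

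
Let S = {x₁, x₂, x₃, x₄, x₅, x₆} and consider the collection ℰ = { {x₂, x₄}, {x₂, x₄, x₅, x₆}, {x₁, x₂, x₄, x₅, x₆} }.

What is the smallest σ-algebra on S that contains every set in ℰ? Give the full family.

Start: ℰ ∪ {∅, S} = { ∅, {x₂, x₄}, {x₂, x₄, x₅, x₆}, {x₁, x₂, x₄, x₅, x₆}, S }.
Pass 1 adds 3:
  {x₃}  = {x₁, x₂, x₄, x₅, x₆}ᶜ
  {x₁, x₃}  = {x₂, x₄, x₅, x₆}ᶜ
  {x₁, x₃, x₅, x₆}  = {x₂, x₄}ᶜ
  |family| = 8
Pass 2 (3 new):
  {x₂, x₃, x₄}  = {x₃} ∪ {x₂, x₄}
  {x₁, x₂, x₃, x₄}  = {x₂, x₄} ∪ {x₁, x₃}
  {x₂, x₃, x₄, x₅, x₆}  = {x₃} ∪ {x₂, x₄, x₅, x₆}
  |family| = 11
Pass 3 (3 new):
  {x₁}  = {x₂, x₃, x₄, x₅, x₆}ᶜ
  {x₅, x₆}  = {x₁, x₂, x₃, x₄}ᶜ
  {x₁, x₅, x₆}  = {x₂, x₃, x₄}ᶜ
  |family| = 14
Pass 4 (2 new):
  {x₁, x₂, x₄}  = {x₂, x₄} ∪ {x₁}
  {x₃, x₅, x₆}  = {x₃} ∪ {x₅, x₆}
  |family| = 16
Pass 5: closed — nothing new.

Therefore σ(ℰ) = { ∅, {x₁}, {x₃}, {x₁, x₃}, {x₂, x₄}, {x₅, x₆}, {x₁, x₂, x₄}, {x₁, x₅, x₆}, {x₂, x₃, x₄}, {x₃, x₅, x₆}, {x₁, x₂, x₃, x₄}, {x₁, x₃, x₅, x₆}, {x₂, x₄, x₅, x₆}, {x₁, x₂, x₄, x₅, x₆}, {x₂, x₃, x₄, x₅, x₆}, S } (|σ(ℰ)| = 16).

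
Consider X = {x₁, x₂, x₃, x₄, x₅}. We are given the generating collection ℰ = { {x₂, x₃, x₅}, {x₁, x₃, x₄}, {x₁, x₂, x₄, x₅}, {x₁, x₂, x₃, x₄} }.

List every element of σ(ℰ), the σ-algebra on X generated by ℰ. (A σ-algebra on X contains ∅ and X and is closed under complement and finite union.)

σ(ℰ) (16 sets): { {}, {x₂}, {x₃}, {x₅}, {x₁, x₄}, {x₂, x₃}, {x₂, x₅}, {x₃, x₅}, {x₁, x₂, x₄}, {x₁, x₃, x₄}, {x₁, x₄, x₅}, {x₂, x₃, x₅}, {x₁, x₂, x₃, x₄}, {x₁, x₂, x₄, x₅}, {x₁, x₃, x₄, x₅}, X }

Working:
Begin from { {}, {x₁, x₃, x₄}, {x₂, x₃, x₅}, {x₁, x₂, x₃, x₄}, {x₁, x₂, x₄, x₅}, X } (that is, ℰ plus ∅ and X).
Step 1: +4 →
  {x₃}  = ᶜ of {x₁, x₂, x₄, x₅}
  {x₅}  = ᶜ of {x₁, x₂, x₃, x₄}
  {x₁, x₄}  = ᶜ of {x₂, x₃, x₅}
  {x₂, x₅}  = ᶜ of {x₁, x₃, x₄}
Step 2: +3 →
  {x₃, x₅}  = {x₅} ∪ {x₃}
  {x₁, x₄, x₅}  = {x₅} ∪ {x₁, x₄}
  {x₁, x₃, x₄, x₅}  = {x₅} ∪ {x₁, x₃, x₄}
Step 3: 3 new —
  {x₂}  = ᶜ of {x₁, x₃, x₄, x₅}
  {x₂, x₃}  = ᶜ of {x₁, x₄, x₅}
  {x₁, x₂, x₄}  = ᶜ of {x₃, x₅}
Step 4: stable.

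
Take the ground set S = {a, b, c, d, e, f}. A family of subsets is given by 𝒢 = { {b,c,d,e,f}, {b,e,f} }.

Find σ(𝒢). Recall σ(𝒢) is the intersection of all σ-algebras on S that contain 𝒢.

|σ(𝒢)| = 8.  σ(𝒢) = { ∅, {a}, {c,d}, {a,c,d}, {b,e,f}, {a,b,e,f}, {b,c,d,e,f}, S }

Working:
Begin from { ∅, {b,e,f}, {b,c,d,e,f}, S } (that is, 𝒢 plus ∅ and S).
Pass 1 adds 2:
  {a}  = {b,c,d,e,f}ᶜ
  {a,c,d}  = {b,e,f}ᶜ
  — 6 sets.
Pass 2: 1 new —
  {a,b,e,f}  = {b,e,f} ∪ {a}
  — 7 sets.
Pass 3 (1 new):
  {c,d}  = {a,b,e,f}ᶜ
  — 8 sets.
Pass 4: stable.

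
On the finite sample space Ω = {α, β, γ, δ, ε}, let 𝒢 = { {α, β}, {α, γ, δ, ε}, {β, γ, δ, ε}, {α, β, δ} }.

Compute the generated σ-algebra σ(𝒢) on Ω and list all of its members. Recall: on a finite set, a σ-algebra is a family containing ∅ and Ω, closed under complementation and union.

σ(𝒢) = { {}, {α}, {β}, {δ}, {α, β}, {α, δ}, {β, δ}, {γ, ε}, {α, β, δ}, {α, γ, ε}, {β, γ, ε}, {γ, δ, ε}, {α, β, γ, ε}, {α, γ, δ, ε}, {β, γ, δ, ε}, Ω }

Working:
Take S₀ = 𝒢 ∪ {∅, Ω} = { {}, {α, β}, {α, β, δ}, {α, γ, δ, ε}, {β, γ, δ, ε}, Ω }.
Step 1 adds 4:
  {α}  = {β, γ, δ, ε}ᶜ
  {β}  = {α, γ, δ, ε}ᶜ
  {γ, ε}  = {α, β, δ}ᶜ
  {γ, δ, ε}  = {α, β}ᶜ
  (now 10)
Step 2 adds 3:
  {α, γ, ε}  = {γ, ε} ∪ {α}
  {β, γ, ε}  = {β} ∪ {γ, ε}
  {α, β, γ, ε}  = {α, β} ∪ {γ, ε}
  (now 13)
Step 3 (3 new):
  {δ}  = {α, β, γ, ε}ᶜ
  {α, δ}  = {β, γ, ε}ᶜ
  {β, δ}  = {α, γ, ε}ᶜ
  (now 16)
Step 4: no new sets; the family is a σ-algebra.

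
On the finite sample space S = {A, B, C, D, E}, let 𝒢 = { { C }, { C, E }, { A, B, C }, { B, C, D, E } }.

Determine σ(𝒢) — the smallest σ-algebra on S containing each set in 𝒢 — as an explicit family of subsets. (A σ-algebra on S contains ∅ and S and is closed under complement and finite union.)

Seed the family with 𝒢 together with ∅ and S: { {}, { C }, { C, E }, { A, B, C }, { B, C, D, E }, S }.
Iteration 1. New:
  { A }  = complement { B, C, D, E }
  { D, E }  = complement { A, B, C }
  { A, B, D }  = complement { C, E }
  { A, B, C, E }  = { A, B, C } ∪ { C, E }
  { A, B, D, E }  = complement { C }
  (now 11)
Iteration 2. New:
  { D }  = complement { A, B, C, E }
  { A, C }  = { C } ∪ { A }
  { A, C, E }  = { C, E } ∪ { A }
  { A, D, E }  = { D, E } ∪ { A }
  { C, D, E }  = { D, E } ∪ { C }
  { A, B, C, D }  = { A, B, C } ∪ { A, B, D }
  (now 17)
Iteration 3 adds 9:
  { E }  = complement { A, B, C, D }
  { A, B }  = complement { C, D, E }
  { A, D }  = { D } ∪ { A }
  { B, C }  = complement { A, D, E }
  { B, D }  = complement { A, C, E }
  { C, D }  = { C } ∪ { D }
  { A, C, D }  = { A, C } ∪ { D }
  { B, D, E }  = complement { A, C }
  { A, C, D, E }  = { D, E } ∪ { A, C }
  (now 26)
Iteration 4: 6 new —
  { B }  = complement { A, C, D, E }
  { A, E }  = { E } ∪ { A }
  { B, E }  = complement { A, C, D }
  { A, B, E }  = complement { C, D }
  { B, C, D }  = { C, D } ∪ { B, C }
  { B, C, E }  = complement { A, D }
  (now 32)
Iteration 5: already closed under ᶜ and ∪.

|σ(𝒢)| = 32.  σ(𝒢) = { {}, { A }, { B }, { C }, { D }, { E }, { A, B }, { A, C }, { A, D }, { A, E }, { B, C }, { B, D }, { B, E }, { C, D }, { C, E }, { D, E }, { A, B, C }, { A, B, D }, { A, B, E }, { A, C, D }, { A, C, E }, { A, D, E }, { B, C, D }, { B, C, E }, { B, D, E }, { C, D, E }, { A, B, C, D }, { A, B, C, E }, { A, B, D, E }, { A, C, D, E }, { B, C, D, E }, S }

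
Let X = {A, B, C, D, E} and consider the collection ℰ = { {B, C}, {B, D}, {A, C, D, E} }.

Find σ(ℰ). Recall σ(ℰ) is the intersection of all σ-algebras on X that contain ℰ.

Begin from { {}, {B, C}, {B, D}, {A, C, D, E}, X } (that is, ℰ plus ∅ and X).
Iteration 1 (4 new):
  {B}  = {A, C, D, E}ᶜ
  {A, C, E}  = {B, D}ᶜ
  {A, D, E}  = {B, C}ᶜ
  {B, C, D}  = {B, C} ∪ {B, D}
Iteration 2. New:
  {A, E}  = {B, C, D}ᶜ
  {A, B, C, E}  = {A, C, E} ∪ {B}
  {A, B, D, E}  = {A, D, E} ∪ {B}
Iteration 3: +3 →
  {C}  = {A, B, D, E}ᶜ
  {D}  = {A, B, C, E}ᶜ
  {A, B, E}  = {A, E} ∪ {B}
Iteration 4: +1 →
  {C, D}  = {A, B, E}ᶜ
Iteration 5: no new sets; the family is a σ-algebra.

Hence σ(ℰ) has 16 members: { {}, {B}, {C}, {D}, {A, E}, {B, C}, {B, D}, {C, D}, {A, B, E}, {A, C, E}, {A, D, E}, {B, C, D}, {A, B, C, E}, {A, B, D, E}, {A, C, D, E}, X }.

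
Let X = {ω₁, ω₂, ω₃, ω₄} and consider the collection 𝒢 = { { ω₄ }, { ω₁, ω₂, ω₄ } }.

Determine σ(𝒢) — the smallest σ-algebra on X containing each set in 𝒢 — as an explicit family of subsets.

|σ(𝒢)| = 8.  σ(𝒢) = { ∅, { ω₃ }, { ω₄ }, { ω₁, ω₂ }, { ω₃, ω₄ }, { ω₁, ω₂, ω₃ }, { ω₁, ω₂, ω₄ }, X }

Working:
Seed the family with 𝒢 together with ∅ and X: { ∅, { ω₄ }, { ω₁, ω₂, ω₄ }, X }.
Iteration 1. New:
  { ω₃ }  = complement { ω₁, ω₂, ω₄ }
  { ω₁, ω₂, ω₃ }  = complement { ω₄ }
  [6 total]
Iteration 2: 1 new —
  { ω₃, ω₄ }  = { ω₃ } ∪ { ω₄ }
  [7 total]
Iteration 3: +1 →
  { ω₁, ω₂ }  = complement { ω₃, ω₄ }
  [8 total]
After Iteration 4 the family is unchanged; done.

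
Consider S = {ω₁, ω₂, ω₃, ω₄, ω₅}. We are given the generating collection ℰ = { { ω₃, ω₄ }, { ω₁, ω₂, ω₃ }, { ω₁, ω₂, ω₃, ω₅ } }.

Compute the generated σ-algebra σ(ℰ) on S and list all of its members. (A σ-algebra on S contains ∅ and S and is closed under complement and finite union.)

Seed the family with ℰ together with ∅ and S: { {}, { ω₃, ω₄ }, { ω₁, ω₂, ω₃ }, { ω₁, ω₂, ω₃, ω₅ }, S }.
Step 1 (4 new):
  { ω₄ }  = S∖{ ω₁, ω₂, ω₃, ω₅ }
  { ω₄, ω₅ }  = S∖{ ω₁, ω₂, ω₃ }
  { ω₁, ω₂, ω₅ }  = S∖{ ω₃, ω₄ }
  { ω₁, ω₂, ω₃, ω₄ }  = { ω₃, ω₄ } ∪ { ω₁, ω₂, ω₃ }
  (now 9)
Step 2 (3 new):
  { ω₅ }  = S∖{ ω₁, ω₂, ω₃, ω₄ }
  { ω₃, ω₄, ω₅ }  = { ω₃, ω₄ } ∪ { ω₄, ω₅ }
  { ω₁, ω₂, ω₄, ω₅ }  = { ω₄, ω₅ } ∪ { ω₁, ω₂, ω₅ }
  (now 12)
Step 3: 2 new —
  { ω₃ }  = S∖{ ω₁, ω₂, ω₄, ω₅ }
  { ω₁, ω₂ }  = S∖{ ω₃, ω₄, ω₅ }
  (now 14)
Step 4 (2 new):
  { ω₃, ω₅ }  = { ω₃ } ∪ { ω₅ }
  { ω₁, ω₂, ω₄ }  = { ω₁, ω₂ } ∪ { ω₄ }
  (now 16)
After Step 5 the family is unchanged; done.

|σ(ℰ)| = 16.  σ(ℰ) = { {}, { ω₃ }, { ω₄ }, { ω₅ }, { ω₁, ω₂ }, { ω₃, ω₄ }, { ω₃, ω₅ }, { ω₄, ω₅ }, { ω₁, ω₂, ω₃ }, { ω₁, ω₂, ω₄ }, { ω₁, ω₂, ω₅ }, { ω₃, ω₄, ω₅ }, { ω₁, ω₂, ω₃, ω₄ }, { ω₁, ω₂, ω₃, ω₅ }, { ω₁, ω₂, ω₄, ω₅ }, S }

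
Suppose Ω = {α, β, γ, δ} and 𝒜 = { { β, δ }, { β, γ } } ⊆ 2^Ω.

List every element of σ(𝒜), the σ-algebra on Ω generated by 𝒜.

Seed the family with 𝒜 together with ∅ and Ω: { {  }, { β, γ }, { β, δ }, Ω }.
Pass 1: +3 →
  { α, γ }  = ᶜ of { β, δ }
  { α, δ }  = ᶜ of { β, γ }
  { β, γ, δ }  = { β, δ } ∪ { β, γ }
  (now 7)
Pass 2. New:
  { α }  = ᶜ of { β, γ, δ }
  { α, β, γ }  = { β, γ } ∪ { α, γ }
  { α, β, δ }  = { α, δ } ∪ { β, δ }
  { α, γ, δ }  = { α, δ } ∪ { α, γ }
  (now 11)
Pass 3 adds 3:
  { β }  = ᶜ of { α, γ, δ }
  { γ }  = ᶜ of { α, β, δ }
  { δ }  = ᶜ of { α, β, γ }
  (now 14)
Pass 4 (2 new):
  { α, β }  = { β } ∪ { α }
  { γ, δ }  = { γ } ∪ { δ }
  (now 16)
Pass 5: no new sets; the family is a σ-algebra.

Hence σ(𝒜) has 16 members: { {  }, { α }, { β }, { γ }, { δ }, { α, β }, { α, γ }, { α, δ }, { β, γ }, { β, δ }, { γ, δ }, { α, β, γ }, { α, β, δ }, { α, γ, δ }, { β, γ, δ }, Ω }.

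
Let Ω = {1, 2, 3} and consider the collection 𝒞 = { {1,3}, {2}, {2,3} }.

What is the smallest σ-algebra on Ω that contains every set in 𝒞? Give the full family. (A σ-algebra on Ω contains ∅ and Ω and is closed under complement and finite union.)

Begin from { ∅, {2}, {1,3}, {2,3}, Ω } (that is, 𝒞 plus ∅ and Ω).
Iteration 1 (1 new):
  {1}  = complement {2,3}
  |family| = 6
Iteration 2. New:
  {1,2}  = {2} ∪ {1}
  |family| = 7
Iteration 3 adds 1:
  {3}  = complement {1,2}
  |family| = 8
Iteration 4: stable.

Therefore σ(𝒞) = { ∅, {1}, {2}, {3}, {1,2}, {1,3}, {2,3}, Ω } (|σ(𝒞)| = 8).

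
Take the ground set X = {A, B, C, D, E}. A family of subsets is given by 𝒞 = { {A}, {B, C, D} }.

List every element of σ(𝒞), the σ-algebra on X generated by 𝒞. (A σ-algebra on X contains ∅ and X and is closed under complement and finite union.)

Start: 𝒞 ∪ {∅, X} = { {}, {A}, {B, C, D}, X }.
Iteration 1. New:
  {A, E}  = {B, C, D}ᶜ
  {A, B, C, D}  = {A} ∪ {B, C, D}
  {B, C, D, E}  = {A}ᶜ
Iteration 2 adds 1:
  {E}  = {A, B, C, D}ᶜ
Iteration 3: no new sets; the family is a σ-algebra.

Hence σ(𝒞) has 8 members: { {}, {A}, {E}, {A, E}, {B, C, D}, {A, B, C, D}, {B, C, D, E}, X }.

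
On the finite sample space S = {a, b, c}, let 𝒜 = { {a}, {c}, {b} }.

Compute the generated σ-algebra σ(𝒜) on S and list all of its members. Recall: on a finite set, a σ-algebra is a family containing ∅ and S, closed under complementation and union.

Answer: σ(𝒜) = { {}, {a}, {b}, {c}, {a, b}, {a, c}, {b, c}, S }

Derivation:
Start: 𝒜 ∪ {∅, S} = { {}, {a}, {b}, {c}, S }.
Step 1: 3 new —
  {a, b}  = complement {c}
  {a, c}  = complement {b}
  {b, c}  = complement {a}
  (now 8)
Step 2: no new sets; the family is a σ-algebra.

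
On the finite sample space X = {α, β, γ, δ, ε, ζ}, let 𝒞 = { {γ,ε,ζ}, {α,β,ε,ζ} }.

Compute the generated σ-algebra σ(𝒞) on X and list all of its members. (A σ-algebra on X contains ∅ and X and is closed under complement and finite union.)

σ(𝒞) = { {}, {γ}, {δ}, {α,β}, {γ,δ}, {ε,ζ}, {α,β,γ}, {α,β,δ}, {γ,ε,ζ}, {δ,ε,ζ}, {α,β,γ,δ}, {α,β,ε,ζ}, {γ,δ,ε,ζ}, {α,β,γ,ε,ζ}, {α,β,δ,ε,ζ}, X }

Trace:
Initial family (4 sets): { {}, {γ,ε,ζ}, {α,β,ε,ζ}, X }.
Round 1: +3 →
  {γ,δ}  = X∖{α,β,ε,ζ}
  {α,β,δ}  = X∖{γ,ε,ζ}
  {α,β,γ,ε,ζ}  = {α,β,ε,ζ} ∪ {γ,ε,ζ}
Round 2: 4 new —
  {δ}  = X∖{α,β,γ,ε,ζ}
  {α,β,γ,δ}  = {γ,δ} ∪ {α,β,δ}
  {γ,δ,ε,ζ}  = {γ,δ} ∪ {γ,ε,ζ}
  {α,β,δ,ε,ζ}  = {α,β,δ} ∪ {α,β,ε,ζ}
Round 3 (3 new):
  {γ}  = X∖{α,β,δ,ε,ζ}
  {α,β}  = X∖{γ,δ,ε,ζ}
  {ε,ζ}  = X∖{α,β,γ,δ}
Round 4: 2 new —
  {α,β,γ}  = {γ} ∪ {α,β}
  {δ,ε,ζ}  = {ε,ζ} ∪ {δ}
After Round 5 the family is unchanged; done.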